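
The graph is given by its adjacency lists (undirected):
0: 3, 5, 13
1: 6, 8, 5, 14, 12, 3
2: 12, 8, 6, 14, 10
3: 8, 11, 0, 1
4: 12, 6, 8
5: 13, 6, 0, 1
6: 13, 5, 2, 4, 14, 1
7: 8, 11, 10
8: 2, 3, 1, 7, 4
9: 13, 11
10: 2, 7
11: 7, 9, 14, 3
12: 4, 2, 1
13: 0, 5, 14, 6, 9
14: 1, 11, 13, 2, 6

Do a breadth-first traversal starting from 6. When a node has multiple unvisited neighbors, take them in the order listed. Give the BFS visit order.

Visit 6; enqueue 13, 5, 2, 4, 14, 1 → queue [13, 5, 2, 4, 14, 1]
Visit 13; enqueue 0, 9 → queue [5, 2, 4, 14, 1, 0, 9]
Visit 5 → queue [2, 4, 14, 1, 0, 9]
Visit 2; enqueue 12, 8, 10 → queue [4, 14, 1, 0, 9, 12, 8, 10]
Visit 4 → queue [14, 1, 0, 9, 12, 8, 10]
Visit 14; enqueue 11 → queue [1, 0, 9, 12, 8, 10, 11]
Visit 1; enqueue 3 → queue [0, 9, 12, 8, 10, 11, 3]
Visit 0 → queue [9, 12, 8, 10, 11, 3]
Visit 9 → queue [12, 8, 10, 11, 3]
Visit 12 → queue [8, 10, 11, 3]
Visit 8; enqueue 7 → queue [10, 11, 3, 7]
Visit 10 → queue [11, 3, 7]
Visit 11 → queue [3, 7]
Visit 3 → queue [7]
Visit 7 → queue []

6 13 5 2 4 14 1 0 9 12 8 10 11 3 7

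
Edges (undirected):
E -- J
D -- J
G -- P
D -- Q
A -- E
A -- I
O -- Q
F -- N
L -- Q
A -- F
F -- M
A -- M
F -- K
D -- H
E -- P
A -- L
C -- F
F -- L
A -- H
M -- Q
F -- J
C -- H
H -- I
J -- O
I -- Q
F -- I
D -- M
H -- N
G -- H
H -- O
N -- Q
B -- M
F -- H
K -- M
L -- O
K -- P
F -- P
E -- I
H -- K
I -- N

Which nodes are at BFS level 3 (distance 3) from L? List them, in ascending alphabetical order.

B, G

Level 0: L
Level 1: A, F, O, Q
Level 2: C, D, E, H, I, J, K, M, N, P
Level 3: B, G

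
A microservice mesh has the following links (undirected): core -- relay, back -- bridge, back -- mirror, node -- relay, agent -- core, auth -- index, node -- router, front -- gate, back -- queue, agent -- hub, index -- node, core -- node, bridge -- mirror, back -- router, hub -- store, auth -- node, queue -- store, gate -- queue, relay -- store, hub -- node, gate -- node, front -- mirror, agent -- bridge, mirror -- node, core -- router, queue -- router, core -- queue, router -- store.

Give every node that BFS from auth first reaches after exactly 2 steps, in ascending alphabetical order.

core, gate, hub, mirror, relay, router

Level 0: auth
Level 1: index, node
Level 2: core, gate, hub, mirror, relay, router
Level 3: agent, back, bridge, front, queue, store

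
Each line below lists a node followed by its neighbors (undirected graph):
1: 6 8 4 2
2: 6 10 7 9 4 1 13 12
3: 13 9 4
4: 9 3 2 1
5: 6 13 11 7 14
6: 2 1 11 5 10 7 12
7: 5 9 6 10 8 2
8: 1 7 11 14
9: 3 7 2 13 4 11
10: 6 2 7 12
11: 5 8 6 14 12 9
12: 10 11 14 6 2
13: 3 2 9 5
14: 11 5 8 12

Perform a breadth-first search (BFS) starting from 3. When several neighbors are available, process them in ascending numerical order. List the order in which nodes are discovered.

3, 4, 9, 13, 1, 2, 7, 11, 5, 6, 8, 10, 12, 14

Visit 3; enqueue 4, 9, 13 → queue [4, 9, 13]
Visit 4; enqueue 1, 2 → queue [9, 13, 1, 2]
Visit 9; enqueue 7, 11 → queue [13, 1, 2, 7, 11]
Visit 13; enqueue 5 → queue [1, 2, 7, 11, 5]
Visit 1; enqueue 6, 8 → queue [2, 7, 11, 5, 6, 8]
Visit 2; enqueue 10, 12 → queue [7, 11, 5, 6, 8, 10, 12]
Visit 7 → queue [11, 5, 6, 8, 10, 12]
Visit 11; enqueue 14 → queue [5, 6, 8, 10, 12, 14]
Visit 5 → queue [6, 8, 10, 12, 14]
Visit 6 → queue [8, 10, 12, 14]
Visit 8 → queue [10, 12, 14]
Visit 10 → queue [12, 14]
Visit 12 → queue [14]
Visit 14 → queue []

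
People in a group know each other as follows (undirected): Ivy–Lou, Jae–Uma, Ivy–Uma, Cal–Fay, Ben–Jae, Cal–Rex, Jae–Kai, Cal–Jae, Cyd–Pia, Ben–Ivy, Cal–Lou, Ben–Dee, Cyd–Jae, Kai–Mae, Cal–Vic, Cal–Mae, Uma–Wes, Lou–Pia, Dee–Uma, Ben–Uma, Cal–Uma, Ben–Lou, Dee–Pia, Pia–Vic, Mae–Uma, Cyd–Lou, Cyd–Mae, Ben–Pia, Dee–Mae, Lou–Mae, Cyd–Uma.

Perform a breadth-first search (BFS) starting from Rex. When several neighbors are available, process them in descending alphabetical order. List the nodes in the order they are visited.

Visit Rex; enqueue Cal → queue [Cal]
Visit Cal; enqueue Vic, Uma, Mae, Lou, Jae, Fay → queue [Vic, Uma, Mae, Lou, Jae, Fay]
Visit Vic; enqueue Pia → queue [Uma, Mae, Lou, Jae, Fay, Pia]
Visit Uma; enqueue Wes, Ivy, Dee, Cyd, Ben → queue [Mae, Lou, Jae, Fay, Pia, Wes, Ivy, Dee, Cyd, Ben]
Visit Mae; enqueue Kai → queue [Lou, Jae, Fay, Pia, Wes, Ivy, Dee, Cyd, Ben, Kai]
Visit Lou → queue [Jae, Fay, Pia, Wes, Ivy, Dee, Cyd, Ben, Kai]
Visit Jae → queue [Fay, Pia, Wes, Ivy, Dee, Cyd, Ben, Kai]
Visit Fay → queue [Pia, Wes, Ivy, Dee, Cyd, Ben, Kai]
Visit Pia → queue [Wes, Ivy, Dee, Cyd, Ben, Kai]
Visit Wes → queue [Ivy, Dee, Cyd, Ben, Kai]
Visit Ivy → queue [Dee, Cyd, Ben, Kai]
Visit Dee → queue [Cyd, Ben, Kai]
Visit Cyd → queue [Ben, Kai]
Visit Ben → queue [Kai]
Visit Kai → queue []

Rex → Cal → Vic → Uma → Mae → Lou → Jae → Fay → Pia → Wes → Ivy → Dee → Cyd → Ben → Kai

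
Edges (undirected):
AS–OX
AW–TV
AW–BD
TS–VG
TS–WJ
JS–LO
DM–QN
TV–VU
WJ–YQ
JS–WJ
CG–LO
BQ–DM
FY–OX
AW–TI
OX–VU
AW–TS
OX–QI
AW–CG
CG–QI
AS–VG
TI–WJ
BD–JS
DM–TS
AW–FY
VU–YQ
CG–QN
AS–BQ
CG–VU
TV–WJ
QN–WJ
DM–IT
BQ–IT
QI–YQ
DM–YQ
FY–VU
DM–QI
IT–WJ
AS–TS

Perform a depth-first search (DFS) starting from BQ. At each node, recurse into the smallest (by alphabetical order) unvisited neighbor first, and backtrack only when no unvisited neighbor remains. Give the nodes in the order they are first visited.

Visit BQ
BQ → AS
AS → OX
OX → FY
FY → AW
AW → BD
BD → JS
JS → LO
LO → CG
CG → QI
QI → DM
DM → IT
IT → WJ
WJ → QN
WJ → TI
WJ → TS
TS → VG
WJ → TV
TV → VU
VU → YQ

BQ, AS, OX, FY, AW, BD, JS, LO, CG, QI, DM, IT, WJ, QN, TI, TS, VG, TV, VU, YQ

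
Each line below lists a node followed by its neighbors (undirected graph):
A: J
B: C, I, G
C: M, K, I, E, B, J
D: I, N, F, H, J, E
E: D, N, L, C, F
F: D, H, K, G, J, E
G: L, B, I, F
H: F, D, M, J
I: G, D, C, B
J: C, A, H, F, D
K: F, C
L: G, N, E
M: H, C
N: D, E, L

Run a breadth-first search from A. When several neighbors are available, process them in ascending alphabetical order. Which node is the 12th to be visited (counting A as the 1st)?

Visit A; enqueue J → queue [J]
Visit J; enqueue C, D, F, H → queue [C, D, F, H]
Visit C; enqueue B, E, I, K, M → queue [D, F, H, B, E, I, K, M]
Visit D; enqueue N → queue [F, H, B, E, I, K, M, N]
Visit F; enqueue G → queue [H, B, E, I, K, M, N, G]
Visit H → queue [B, E, I, K, M, N, G]
Visit B → queue [E, I, K, M, N, G]
Visit E; enqueue L → queue [I, K, M, N, G, L]
Visit I → queue [K, M, N, G, L]
Visit K → queue [M, N, G, L]
Visit M → queue [N, G, L]
Visit N → queue [G, L]
Visit G → queue [L]
Visit L → queue []

Visit order: A, J, C, D, F, H, B, E, I, K, M, N, G, L

N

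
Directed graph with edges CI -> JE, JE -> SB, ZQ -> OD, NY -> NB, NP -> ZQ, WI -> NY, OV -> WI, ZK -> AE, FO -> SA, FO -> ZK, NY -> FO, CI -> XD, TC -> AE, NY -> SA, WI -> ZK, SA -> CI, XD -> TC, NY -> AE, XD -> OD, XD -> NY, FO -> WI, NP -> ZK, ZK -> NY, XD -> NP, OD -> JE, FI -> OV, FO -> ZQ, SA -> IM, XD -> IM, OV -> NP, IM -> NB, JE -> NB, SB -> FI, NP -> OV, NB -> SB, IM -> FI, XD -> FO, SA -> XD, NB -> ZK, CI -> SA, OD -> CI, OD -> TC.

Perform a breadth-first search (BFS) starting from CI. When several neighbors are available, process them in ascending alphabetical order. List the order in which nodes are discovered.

CI, JE, SA, XD, NB, SB, IM, FO, NP, NY, OD, TC, ZK, FI, WI, ZQ, OV, AE

Visit CI; enqueue JE, SA, XD → queue [JE, SA, XD]
Visit JE; enqueue NB, SB → queue [SA, XD, NB, SB]
Visit SA; enqueue IM → queue [XD, NB, SB, IM]
Visit XD; enqueue FO, NP, NY, OD, TC → queue [NB, SB, IM, FO, NP, NY, OD, TC]
Visit NB; enqueue ZK → queue [SB, IM, FO, NP, NY, OD, TC, ZK]
Visit SB; enqueue FI → queue [IM, FO, NP, NY, OD, TC, ZK, FI]
Visit IM → queue [FO, NP, NY, OD, TC, ZK, FI]
Visit FO; enqueue WI, ZQ → queue [NP, NY, OD, TC, ZK, FI, WI, ZQ]
Visit NP; enqueue OV → queue [NY, OD, TC, ZK, FI, WI, ZQ, OV]
Visit NY; enqueue AE → queue [OD, TC, ZK, FI, WI, ZQ, OV, AE]
Visit OD → queue [TC, ZK, FI, WI, ZQ, OV, AE]
Visit TC → queue [ZK, FI, WI, ZQ, OV, AE]
Visit ZK → queue [FI, WI, ZQ, OV, AE]
Visit FI → queue [WI, ZQ, OV, AE]
Visit WI → queue [ZQ, OV, AE]
Visit ZQ → queue [OV, AE]
Visit OV → queue [AE]
Visit AE → queue []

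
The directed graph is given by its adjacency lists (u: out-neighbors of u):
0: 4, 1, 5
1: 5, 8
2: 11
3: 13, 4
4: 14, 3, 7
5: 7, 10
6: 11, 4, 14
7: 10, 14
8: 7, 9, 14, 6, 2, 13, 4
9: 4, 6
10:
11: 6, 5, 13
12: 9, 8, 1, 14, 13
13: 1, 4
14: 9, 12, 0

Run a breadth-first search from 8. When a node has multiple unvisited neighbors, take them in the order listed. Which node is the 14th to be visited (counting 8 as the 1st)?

3

Visit 8; enqueue 7, 9, 14, 6, 2, 13, 4 → queue [7, 9, 14, 6, 2, 13, 4]
Visit 7; enqueue 10 → queue [9, 14, 6, 2, 13, 4, 10]
Visit 9 → queue [14, 6, 2, 13, 4, 10]
Visit 14; enqueue 12, 0 → queue [6, 2, 13, 4, 10, 12, 0]
Visit 6; enqueue 11 → queue [2, 13, 4, 10, 12, 0, 11]
Visit 2 → queue [13, 4, 10, 12, 0, 11]
Visit 13; enqueue 1 → queue [4, 10, 12, 0, 11, 1]
Visit 4; enqueue 3 → queue [10, 12, 0, 11, 1, 3]
Visit 10 → queue [12, 0, 11, 1, 3]
Visit 12 → queue [0, 11, 1, 3]
Visit 0; enqueue 5 → queue [11, 1, 3, 5]
Visit 11 → queue [1, 3, 5]
Visit 1 → queue [3, 5]
Visit 3 → queue [5]
Visit 5 → queue []

Visit order: 8, 7, 9, 14, 6, 2, 13, 4, 10, 12, 0, 11, 1, 3, 5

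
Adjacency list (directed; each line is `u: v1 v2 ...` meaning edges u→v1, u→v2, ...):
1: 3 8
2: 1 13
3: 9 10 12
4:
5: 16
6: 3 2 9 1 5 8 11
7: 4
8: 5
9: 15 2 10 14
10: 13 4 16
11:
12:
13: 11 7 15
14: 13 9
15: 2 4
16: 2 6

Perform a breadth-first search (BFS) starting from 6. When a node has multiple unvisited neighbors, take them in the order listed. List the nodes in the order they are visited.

6 → 3 → 2 → 9 → 1 → 5 → 8 → 11 → 10 → 12 → 13 → 15 → 14 → 16 → 4 → 7

Visit 6; enqueue 3, 2, 9, 1, 5, 8, 11 → queue [3, 2, 9, 1, 5, 8, 11]
Visit 3; enqueue 10, 12 → queue [2, 9, 1, 5, 8, 11, 10, 12]
Visit 2; enqueue 13 → queue [9, 1, 5, 8, 11, 10, 12, 13]
Visit 9; enqueue 15, 14 → queue [1, 5, 8, 11, 10, 12, 13, 15, 14]
Visit 1 → queue [5, 8, 11, 10, 12, 13, 15, 14]
Visit 5; enqueue 16 → queue [8, 11, 10, 12, 13, 15, 14, 16]
Visit 8 → queue [11, 10, 12, 13, 15, 14, 16]
Visit 11 → queue [10, 12, 13, 15, 14, 16]
Visit 10; enqueue 4 → queue [12, 13, 15, 14, 16, 4]
Visit 12 → queue [13, 15, 14, 16, 4]
Visit 13; enqueue 7 → queue [15, 14, 16, 4, 7]
Visit 15 → queue [14, 16, 4, 7]
Visit 14 → queue [16, 4, 7]
Visit 16 → queue [4, 7]
Visit 4 → queue [7]
Visit 7 → queue []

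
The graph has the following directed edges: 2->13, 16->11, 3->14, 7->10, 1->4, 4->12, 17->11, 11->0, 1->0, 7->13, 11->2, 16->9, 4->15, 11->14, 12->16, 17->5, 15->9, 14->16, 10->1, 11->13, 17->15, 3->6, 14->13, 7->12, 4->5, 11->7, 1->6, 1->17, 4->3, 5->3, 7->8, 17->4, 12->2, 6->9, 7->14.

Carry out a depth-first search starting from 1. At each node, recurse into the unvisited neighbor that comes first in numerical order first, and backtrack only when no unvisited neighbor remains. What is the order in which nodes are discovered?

Visit 1
1 → 0
1 → 4
4 → 3
3 → 6
6 → 9
3 → 14
14 → 13
14 → 16
16 → 11
11 → 2
11 → 7
7 → 8
7 → 10
7 → 12
4 → 5
4 → 15
1 → 17

1 -> 0 -> 4 -> 3 -> 6 -> 9 -> 14 -> 13 -> 16 -> 11 -> 2 -> 7 -> 8 -> 10 -> 12 -> 5 -> 15 -> 17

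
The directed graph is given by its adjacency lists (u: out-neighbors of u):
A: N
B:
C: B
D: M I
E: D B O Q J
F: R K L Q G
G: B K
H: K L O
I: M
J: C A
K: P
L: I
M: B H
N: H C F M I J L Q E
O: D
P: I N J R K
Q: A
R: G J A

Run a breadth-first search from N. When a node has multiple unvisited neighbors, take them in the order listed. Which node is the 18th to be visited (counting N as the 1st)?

Visit N; enqueue H, C, F, M, I, J, L, Q, E → queue [H, C, F, M, I, J, L, Q, E]
Visit H; enqueue K, O → queue [C, F, M, I, J, L, Q, E, K, O]
Visit C; enqueue B → queue [F, M, I, J, L, Q, E, K, O, B]
Visit F; enqueue R, G → queue [M, I, J, L, Q, E, K, O, B, R, G]
Visit M → queue [I, J, L, Q, E, K, O, B, R, G]
Visit I → queue [J, L, Q, E, K, O, B, R, G]
Visit J; enqueue A → queue [L, Q, E, K, O, B, R, G, A]
Visit L → queue [Q, E, K, O, B, R, G, A]
Visit Q → queue [E, K, O, B, R, G, A]
Visit E; enqueue D → queue [K, O, B, R, G, A, D]
Visit K; enqueue P → queue [O, B, R, G, A, D, P]
Visit O → queue [B, R, G, A, D, P]
Visit B → queue [R, G, A, D, P]
Visit R → queue [G, A, D, P]
Visit G → queue [A, D, P]
Visit A → queue [D, P]
Visit D → queue [P]
Visit P → queue []

Visit order: N, H, C, F, M, I, J, L, Q, E, K, O, B, R, G, A, D, P

P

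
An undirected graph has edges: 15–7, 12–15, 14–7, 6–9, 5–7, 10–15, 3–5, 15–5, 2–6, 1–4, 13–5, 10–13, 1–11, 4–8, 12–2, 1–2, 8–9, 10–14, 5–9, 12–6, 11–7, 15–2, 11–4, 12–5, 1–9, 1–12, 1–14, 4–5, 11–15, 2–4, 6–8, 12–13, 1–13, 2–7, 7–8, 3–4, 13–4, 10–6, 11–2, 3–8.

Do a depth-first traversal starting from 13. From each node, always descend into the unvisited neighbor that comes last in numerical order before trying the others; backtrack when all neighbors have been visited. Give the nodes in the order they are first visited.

Visit 13
13 → 12
12 → 15
15 → 11
11 → 7
7 → 14
14 → 10
10 → 6
6 → 9
9 → 8
8 → 4
4 → 5
5 → 3
4 → 2
2 → 1

13, 12, 15, 11, 7, 14, 10, 6, 9, 8, 4, 5, 3, 2, 1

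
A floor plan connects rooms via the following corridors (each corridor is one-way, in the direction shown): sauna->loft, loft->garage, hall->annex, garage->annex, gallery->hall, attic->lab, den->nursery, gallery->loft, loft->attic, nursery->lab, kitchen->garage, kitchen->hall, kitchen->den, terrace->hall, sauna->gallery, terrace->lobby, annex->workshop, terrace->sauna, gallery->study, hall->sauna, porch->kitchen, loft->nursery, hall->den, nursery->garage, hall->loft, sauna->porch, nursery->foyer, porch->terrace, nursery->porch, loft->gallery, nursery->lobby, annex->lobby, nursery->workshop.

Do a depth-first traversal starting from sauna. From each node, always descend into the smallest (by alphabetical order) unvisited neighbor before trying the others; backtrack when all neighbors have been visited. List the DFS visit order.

sauna → gallery → hall → annex → lobby → workshop → den → nursery → foyer → garage → lab → porch → kitchen → terrace → loft → attic → study

Visit sauna
sauna → gallery
gallery → hall
hall → annex
annex → lobby
annex → workshop
hall → den
den → nursery
nursery → foyer
nursery → garage
nursery → lab
nursery → porch
porch → kitchen
porch → terrace
hall → loft
loft → attic
gallery → study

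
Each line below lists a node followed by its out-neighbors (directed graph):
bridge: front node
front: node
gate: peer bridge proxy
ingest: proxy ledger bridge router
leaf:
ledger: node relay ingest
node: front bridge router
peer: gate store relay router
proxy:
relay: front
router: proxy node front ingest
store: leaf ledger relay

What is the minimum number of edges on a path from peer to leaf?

Level 0: peer
Level 1: gate, relay, router, store
Level 2: bridge, front, ingest, leaf, ledger, node, proxy
leaf first appears at level 2.

2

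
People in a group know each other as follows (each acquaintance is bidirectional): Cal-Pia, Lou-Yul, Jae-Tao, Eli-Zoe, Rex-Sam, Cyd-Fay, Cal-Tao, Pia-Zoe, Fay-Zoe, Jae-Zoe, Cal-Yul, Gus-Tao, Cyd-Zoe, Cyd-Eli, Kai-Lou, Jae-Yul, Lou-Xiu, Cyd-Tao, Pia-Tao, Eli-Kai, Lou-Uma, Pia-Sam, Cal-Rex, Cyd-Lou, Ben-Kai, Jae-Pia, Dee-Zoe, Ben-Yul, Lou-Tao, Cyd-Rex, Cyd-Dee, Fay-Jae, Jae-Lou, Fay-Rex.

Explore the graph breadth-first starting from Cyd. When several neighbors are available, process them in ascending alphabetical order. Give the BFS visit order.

Cyd, Dee, Eli, Fay, Lou, Rex, Tao, Zoe, Kai, Jae, Uma, Xiu, Yul, Cal, Sam, Gus, Pia, Ben

Visit Cyd; enqueue Dee, Eli, Fay, Lou, Rex, Tao, Zoe → queue [Dee, Eli, Fay, Lou, Rex, Tao, Zoe]
Visit Dee → queue [Eli, Fay, Lou, Rex, Tao, Zoe]
Visit Eli; enqueue Kai → queue [Fay, Lou, Rex, Tao, Zoe, Kai]
Visit Fay; enqueue Jae → queue [Lou, Rex, Tao, Zoe, Kai, Jae]
Visit Lou; enqueue Uma, Xiu, Yul → queue [Rex, Tao, Zoe, Kai, Jae, Uma, Xiu, Yul]
Visit Rex; enqueue Cal, Sam → queue [Tao, Zoe, Kai, Jae, Uma, Xiu, Yul, Cal, Sam]
Visit Tao; enqueue Gus, Pia → queue [Zoe, Kai, Jae, Uma, Xiu, Yul, Cal, Sam, Gus, Pia]
Visit Zoe → queue [Kai, Jae, Uma, Xiu, Yul, Cal, Sam, Gus, Pia]
Visit Kai; enqueue Ben → queue [Jae, Uma, Xiu, Yul, Cal, Sam, Gus, Pia, Ben]
Visit Jae → queue [Uma, Xiu, Yul, Cal, Sam, Gus, Pia, Ben]
Visit Uma → queue [Xiu, Yul, Cal, Sam, Gus, Pia, Ben]
Visit Xiu → queue [Yul, Cal, Sam, Gus, Pia, Ben]
Visit Yul → queue [Cal, Sam, Gus, Pia, Ben]
Visit Cal → queue [Sam, Gus, Pia, Ben]
Visit Sam → queue [Gus, Pia, Ben]
Visit Gus → queue [Pia, Ben]
Visit Pia → queue [Ben]
Visit Ben → queue []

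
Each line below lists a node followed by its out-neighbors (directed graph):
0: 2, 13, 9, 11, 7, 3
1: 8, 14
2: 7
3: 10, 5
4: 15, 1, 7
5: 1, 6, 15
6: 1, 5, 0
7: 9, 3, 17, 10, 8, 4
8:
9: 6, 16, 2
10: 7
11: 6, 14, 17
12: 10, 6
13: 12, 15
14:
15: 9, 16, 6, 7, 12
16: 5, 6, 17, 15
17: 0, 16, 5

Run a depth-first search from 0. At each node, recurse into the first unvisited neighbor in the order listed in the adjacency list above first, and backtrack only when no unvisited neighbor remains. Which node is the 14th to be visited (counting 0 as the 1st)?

10

Visit 0
0 → 2
2 → 7
7 → 9
9 → 6
6 → 1
1 → 8
1 → 14
6 → 5
5 → 15
15 → 16
16 → 17
15 → 12
12 → 10
7 → 3
7 → 4
0 → 13
0 → 11

Visit order: 0, 2, 7, 9, 6, 1, 8, 14, 5, 15, 16, 17, 12, 10, 3, 4, 13, 11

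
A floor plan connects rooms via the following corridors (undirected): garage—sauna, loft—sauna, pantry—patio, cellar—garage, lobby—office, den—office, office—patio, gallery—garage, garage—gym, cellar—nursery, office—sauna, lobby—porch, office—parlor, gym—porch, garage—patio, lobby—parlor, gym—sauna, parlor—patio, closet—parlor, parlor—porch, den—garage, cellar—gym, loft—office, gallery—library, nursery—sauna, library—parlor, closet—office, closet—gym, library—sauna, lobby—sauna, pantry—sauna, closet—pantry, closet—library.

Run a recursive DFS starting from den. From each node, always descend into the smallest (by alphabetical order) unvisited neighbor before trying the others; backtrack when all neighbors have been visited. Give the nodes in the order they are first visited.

Visit den
den → garage
garage → cellar
cellar → gym
gym → closet
closet → library
library → gallery
library → parlor
parlor → lobby
lobby → office
office → loft
loft → sauna
sauna → nursery
sauna → pantry
pantry → patio
lobby → porch

den, garage, cellar, gym, closet, library, gallery, parlor, lobby, office, loft, sauna, nursery, pantry, patio, porch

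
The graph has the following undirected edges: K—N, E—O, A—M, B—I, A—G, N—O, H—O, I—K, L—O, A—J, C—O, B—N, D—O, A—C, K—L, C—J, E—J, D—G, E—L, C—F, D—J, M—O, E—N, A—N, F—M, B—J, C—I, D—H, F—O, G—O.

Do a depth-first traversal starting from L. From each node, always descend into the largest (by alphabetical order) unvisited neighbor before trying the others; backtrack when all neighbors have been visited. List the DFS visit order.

Visit L
L → O
O → N
N → K
K → I
I → C
C → J
J → E
J → D
D → H
D → G
G → A
A → M
M → F
J → B

L, O, N, K, I, C, J, E, D, H, G, A, M, F, B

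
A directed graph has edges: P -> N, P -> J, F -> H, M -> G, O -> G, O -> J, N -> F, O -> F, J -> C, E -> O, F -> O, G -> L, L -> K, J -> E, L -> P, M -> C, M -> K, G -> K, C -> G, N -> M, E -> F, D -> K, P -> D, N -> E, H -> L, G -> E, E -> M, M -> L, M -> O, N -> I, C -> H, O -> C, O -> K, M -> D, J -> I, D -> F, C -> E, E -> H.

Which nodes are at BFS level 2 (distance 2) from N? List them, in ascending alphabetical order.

C, D, G, H, K, L, O

Level 0: N
Level 1: E, F, I, M
Level 2: C, D, G, H, K, L, O
Level 3: J, P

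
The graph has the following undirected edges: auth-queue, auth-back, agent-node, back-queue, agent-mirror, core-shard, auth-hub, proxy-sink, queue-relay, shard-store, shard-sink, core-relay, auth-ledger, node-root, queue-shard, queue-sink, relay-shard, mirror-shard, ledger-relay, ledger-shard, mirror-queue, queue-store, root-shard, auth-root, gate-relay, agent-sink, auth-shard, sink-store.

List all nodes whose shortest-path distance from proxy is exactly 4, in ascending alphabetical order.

gate, hub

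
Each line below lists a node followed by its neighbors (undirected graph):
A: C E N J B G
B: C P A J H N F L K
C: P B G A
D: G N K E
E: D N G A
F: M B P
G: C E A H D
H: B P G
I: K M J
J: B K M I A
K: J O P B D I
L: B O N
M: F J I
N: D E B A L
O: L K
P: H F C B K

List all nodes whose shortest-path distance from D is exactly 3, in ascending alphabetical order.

F, M

Level 0: D
Level 1: E, G, K, N
Level 2: A, B, C, H, I, J, L, O, P
Level 3: F, M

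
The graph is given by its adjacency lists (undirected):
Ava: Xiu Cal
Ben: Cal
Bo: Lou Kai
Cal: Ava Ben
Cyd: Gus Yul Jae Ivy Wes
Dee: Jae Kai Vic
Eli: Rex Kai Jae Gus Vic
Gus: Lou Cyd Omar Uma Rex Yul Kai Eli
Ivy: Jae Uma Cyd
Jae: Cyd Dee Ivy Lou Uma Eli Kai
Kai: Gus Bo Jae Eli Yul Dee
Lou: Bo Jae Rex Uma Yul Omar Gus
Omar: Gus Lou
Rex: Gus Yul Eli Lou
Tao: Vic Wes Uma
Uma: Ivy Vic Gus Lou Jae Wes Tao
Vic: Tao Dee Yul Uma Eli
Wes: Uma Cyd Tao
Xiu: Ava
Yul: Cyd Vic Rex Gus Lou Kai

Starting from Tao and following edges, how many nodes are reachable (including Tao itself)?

BFS from Tao visits: Tao, Uma, Vic, Wes, Gus, Ivy, Jae, Lou, Dee, Eli, Yul, Cyd, Kai, Omar, Rex, Bo
Reachable nodes: 16 of 20 total.

16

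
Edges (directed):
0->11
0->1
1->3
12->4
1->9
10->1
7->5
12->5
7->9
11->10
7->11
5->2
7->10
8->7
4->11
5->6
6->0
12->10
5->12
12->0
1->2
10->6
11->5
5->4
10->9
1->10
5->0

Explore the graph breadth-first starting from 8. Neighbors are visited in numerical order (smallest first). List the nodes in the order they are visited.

8 -> 7 -> 5 -> 9 -> 10 -> 11 -> 0 -> 2 -> 4 -> 6 -> 12 -> 1 -> 3

Visit 8; enqueue 7 → queue [7]
Visit 7; enqueue 5, 9, 10, 11 → queue [5, 9, 10, 11]
Visit 5; enqueue 0, 2, 4, 6, 12 → queue [9, 10, 11, 0, 2, 4, 6, 12]
Visit 9 → queue [10, 11, 0, 2, 4, 6, 12]
Visit 10; enqueue 1 → queue [11, 0, 2, 4, 6, 12, 1]
Visit 11 → queue [0, 2, 4, 6, 12, 1]
Visit 0 → queue [2, 4, 6, 12, 1]
Visit 2 → queue [4, 6, 12, 1]
Visit 4 → queue [6, 12, 1]
Visit 6 → queue [12, 1]
Visit 12 → queue [1]
Visit 1; enqueue 3 → queue [3]
Visit 3 → queue []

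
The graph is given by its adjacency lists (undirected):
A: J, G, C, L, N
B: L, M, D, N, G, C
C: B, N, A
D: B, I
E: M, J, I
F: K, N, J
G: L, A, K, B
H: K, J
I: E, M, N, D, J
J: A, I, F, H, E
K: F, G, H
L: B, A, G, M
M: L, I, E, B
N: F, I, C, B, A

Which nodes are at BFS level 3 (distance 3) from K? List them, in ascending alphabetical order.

Level 0: K
Level 1: F, G, H
Level 2: A, B, J, L, N
Level 3: C, D, E, I, M

C, D, E, I, M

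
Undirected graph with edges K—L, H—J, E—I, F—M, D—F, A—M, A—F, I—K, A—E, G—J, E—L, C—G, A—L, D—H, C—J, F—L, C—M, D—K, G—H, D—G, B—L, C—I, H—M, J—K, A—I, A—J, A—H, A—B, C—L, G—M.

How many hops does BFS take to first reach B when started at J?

Level 0: J
Level 1: A, C, G, H, K
Level 2: B, D, E, F, I, L, M
B first appears at level 2.

2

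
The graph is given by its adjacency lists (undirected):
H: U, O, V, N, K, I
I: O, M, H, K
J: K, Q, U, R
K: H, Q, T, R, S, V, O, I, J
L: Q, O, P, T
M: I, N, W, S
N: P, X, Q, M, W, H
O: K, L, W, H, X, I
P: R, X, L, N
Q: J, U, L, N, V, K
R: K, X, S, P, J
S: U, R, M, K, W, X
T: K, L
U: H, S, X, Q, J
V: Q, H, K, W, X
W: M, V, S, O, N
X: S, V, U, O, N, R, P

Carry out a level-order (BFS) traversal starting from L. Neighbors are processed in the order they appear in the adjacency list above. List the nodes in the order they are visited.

Visit L; enqueue Q, O, P, T → queue [Q, O, P, T]
Visit Q; enqueue J, U, N, V, K → queue [O, P, T, J, U, N, V, K]
Visit O; enqueue W, H, X, I → queue [P, T, J, U, N, V, K, W, H, X, I]
Visit P; enqueue R → queue [T, J, U, N, V, K, W, H, X, I, R]
Visit T → queue [J, U, N, V, K, W, H, X, I, R]
Visit J → queue [U, N, V, K, W, H, X, I, R]
Visit U; enqueue S → queue [N, V, K, W, H, X, I, R, S]
Visit N; enqueue M → queue [V, K, W, H, X, I, R, S, M]
Visit V → queue [K, W, H, X, I, R, S, M]
Visit K → queue [W, H, X, I, R, S, M]
Visit W → queue [H, X, I, R, S, M]
Visit H → queue [X, I, R, S, M]
Visit X → queue [I, R, S, M]
Visit I → queue [R, S, M]
Visit R → queue [S, M]
Visit S → queue [M]
Visit M → queue []

L -> Q -> O -> P -> T -> J -> U -> N -> V -> K -> W -> H -> X -> I -> R -> S -> M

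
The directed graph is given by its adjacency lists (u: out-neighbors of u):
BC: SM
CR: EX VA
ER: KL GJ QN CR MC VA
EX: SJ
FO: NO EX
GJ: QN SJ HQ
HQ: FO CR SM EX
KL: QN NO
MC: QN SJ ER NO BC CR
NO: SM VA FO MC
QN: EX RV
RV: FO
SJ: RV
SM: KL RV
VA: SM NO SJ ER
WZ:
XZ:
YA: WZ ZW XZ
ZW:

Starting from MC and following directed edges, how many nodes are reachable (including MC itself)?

15

BFS from MC visits: MC, QN, SJ, ER, NO, BC, CR, EX, RV, KL, GJ, VA, SM, FO, HQ
Reachable nodes: 15 of 19 total.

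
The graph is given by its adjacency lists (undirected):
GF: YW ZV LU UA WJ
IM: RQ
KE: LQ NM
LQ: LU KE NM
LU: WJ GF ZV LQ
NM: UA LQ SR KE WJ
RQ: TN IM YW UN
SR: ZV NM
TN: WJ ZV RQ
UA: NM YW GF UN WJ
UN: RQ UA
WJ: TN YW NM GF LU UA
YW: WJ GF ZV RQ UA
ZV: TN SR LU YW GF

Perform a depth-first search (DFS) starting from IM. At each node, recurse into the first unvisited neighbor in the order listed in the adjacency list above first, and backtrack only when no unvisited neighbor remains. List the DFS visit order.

Visit IM
IM → RQ
RQ → TN
TN → WJ
WJ → YW
YW → GF
GF → ZV
ZV → SR
SR → NM
NM → UA
UA → UN
NM → LQ
LQ → LU
LQ → KE

IM -> RQ -> TN -> WJ -> YW -> GF -> ZV -> SR -> NM -> UA -> UN -> LQ -> LU -> KE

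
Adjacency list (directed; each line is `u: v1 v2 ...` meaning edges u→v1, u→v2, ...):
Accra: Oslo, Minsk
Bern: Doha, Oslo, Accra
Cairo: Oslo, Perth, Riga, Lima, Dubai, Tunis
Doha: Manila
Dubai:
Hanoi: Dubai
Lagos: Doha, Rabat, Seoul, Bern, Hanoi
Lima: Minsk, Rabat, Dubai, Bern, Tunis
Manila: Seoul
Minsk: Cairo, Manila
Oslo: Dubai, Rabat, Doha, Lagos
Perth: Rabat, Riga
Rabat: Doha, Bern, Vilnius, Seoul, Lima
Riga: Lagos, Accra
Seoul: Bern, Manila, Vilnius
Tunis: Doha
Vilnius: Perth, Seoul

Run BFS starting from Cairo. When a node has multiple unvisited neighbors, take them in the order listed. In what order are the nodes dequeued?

Cairo, Oslo, Perth, Riga, Lima, Dubai, Tunis, Rabat, Doha, Lagos, Accra, Minsk, Bern, Vilnius, Seoul, Manila, Hanoi

Visit Cairo; enqueue Oslo, Perth, Riga, Lima, Dubai, Tunis → queue [Oslo, Perth, Riga, Lima, Dubai, Tunis]
Visit Oslo; enqueue Rabat, Doha, Lagos → queue [Perth, Riga, Lima, Dubai, Tunis, Rabat, Doha, Lagos]
Visit Perth → queue [Riga, Lima, Dubai, Tunis, Rabat, Doha, Lagos]
Visit Riga; enqueue Accra → queue [Lima, Dubai, Tunis, Rabat, Doha, Lagos, Accra]
Visit Lima; enqueue Minsk, Bern → queue [Dubai, Tunis, Rabat, Doha, Lagos, Accra, Minsk, Bern]
Visit Dubai → queue [Tunis, Rabat, Doha, Lagos, Accra, Minsk, Bern]
Visit Tunis → queue [Rabat, Doha, Lagos, Accra, Minsk, Bern]
Visit Rabat; enqueue Vilnius, Seoul → queue [Doha, Lagos, Accra, Minsk, Bern, Vilnius, Seoul]
Visit Doha; enqueue Manila → queue [Lagos, Accra, Minsk, Bern, Vilnius, Seoul, Manila]
Visit Lagos; enqueue Hanoi → queue [Accra, Minsk, Bern, Vilnius, Seoul, Manila, Hanoi]
Visit Accra → queue [Minsk, Bern, Vilnius, Seoul, Manila, Hanoi]
Visit Minsk → queue [Bern, Vilnius, Seoul, Manila, Hanoi]
Visit Bern → queue [Vilnius, Seoul, Manila, Hanoi]
Visit Vilnius → queue [Seoul, Manila, Hanoi]
Visit Seoul → queue [Manila, Hanoi]
Visit Manila → queue [Hanoi]
Visit Hanoi → queue []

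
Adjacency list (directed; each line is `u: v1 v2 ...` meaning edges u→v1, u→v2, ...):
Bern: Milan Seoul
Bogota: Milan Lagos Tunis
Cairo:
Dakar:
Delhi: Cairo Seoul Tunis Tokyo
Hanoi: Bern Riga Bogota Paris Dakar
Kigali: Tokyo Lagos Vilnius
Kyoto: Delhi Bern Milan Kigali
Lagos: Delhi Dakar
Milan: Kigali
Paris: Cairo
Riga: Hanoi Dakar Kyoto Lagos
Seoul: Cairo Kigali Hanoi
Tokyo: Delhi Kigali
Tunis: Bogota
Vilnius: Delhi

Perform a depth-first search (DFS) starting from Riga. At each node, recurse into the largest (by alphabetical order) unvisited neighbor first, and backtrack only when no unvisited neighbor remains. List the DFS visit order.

Visit Riga
Riga → Lagos
Lagos → Delhi
Delhi → Tunis
Tunis → Bogota
Bogota → Milan
Milan → Kigali
Kigali → Vilnius
Kigali → Tokyo
Delhi → Seoul
Seoul → Hanoi
Hanoi → Paris
Paris → Cairo
Hanoi → Dakar
Hanoi → Bern
Riga → Kyoto

Riga, Lagos, Delhi, Tunis, Bogota, Milan, Kigali, Vilnius, Tokyo, Seoul, Hanoi, Paris, Cairo, Dakar, Bern, Kyoto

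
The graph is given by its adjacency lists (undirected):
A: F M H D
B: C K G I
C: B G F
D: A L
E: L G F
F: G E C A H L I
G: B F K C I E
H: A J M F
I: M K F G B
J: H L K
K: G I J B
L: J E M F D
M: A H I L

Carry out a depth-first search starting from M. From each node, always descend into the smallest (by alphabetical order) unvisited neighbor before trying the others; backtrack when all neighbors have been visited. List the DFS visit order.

M, A, D, L, E, F, C, B, G, I, K, J, H

Visit M
M → A
A → D
D → L
L → E
E → F
F → C
C → B
B → G
G → I
I → K
K → J
J → H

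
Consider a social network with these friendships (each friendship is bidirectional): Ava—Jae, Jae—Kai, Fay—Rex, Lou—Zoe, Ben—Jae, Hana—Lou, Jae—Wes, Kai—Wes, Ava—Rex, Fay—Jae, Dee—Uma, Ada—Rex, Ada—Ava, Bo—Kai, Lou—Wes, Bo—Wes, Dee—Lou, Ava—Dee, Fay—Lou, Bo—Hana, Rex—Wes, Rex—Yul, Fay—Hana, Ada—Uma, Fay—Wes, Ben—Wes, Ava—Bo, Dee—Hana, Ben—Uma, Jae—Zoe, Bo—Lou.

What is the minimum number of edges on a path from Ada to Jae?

2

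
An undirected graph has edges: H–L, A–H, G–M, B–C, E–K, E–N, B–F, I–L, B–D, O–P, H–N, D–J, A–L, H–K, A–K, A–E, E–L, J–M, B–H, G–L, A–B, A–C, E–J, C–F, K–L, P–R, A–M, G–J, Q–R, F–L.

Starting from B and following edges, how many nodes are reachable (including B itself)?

BFS from B visits: B, H, F, D, C, A, N, L, K, J, M, E, I, G
Reachable nodes: 14 of 18 total.

14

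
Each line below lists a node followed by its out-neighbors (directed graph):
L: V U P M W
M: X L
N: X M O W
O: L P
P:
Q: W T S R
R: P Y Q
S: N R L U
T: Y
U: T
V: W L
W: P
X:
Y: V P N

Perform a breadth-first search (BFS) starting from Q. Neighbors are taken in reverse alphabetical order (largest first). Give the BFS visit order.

Q → W → T → S → R → P → Y → U → N → L → V → X → O → M

Visit Q; enqueue W, T, S, R → queue [W, T, S, R]
Visit W; enqueue P → queue [T, S, R, P]
Visit T; enqueue Y → queue [S, R, P, Y]
Visit S; enqueue U, N, L → queue [R, P, Y, U, N, L]
Visit R → queue [P, Y, U, N, L]
Visit P → queue [Y, U, N, L]
Visit Y; enqueue V → queue [U, N, L, V]
Visit U → queue [N, L, V]
Visit N; enqueue X, O, M → queue [L, V, X, O, M]
Visit L → queue [V, X, O, M]
Visit V → queue [X, O, M]
Visit X → queue [O, M]
Visit O → queue [M]
Visit M → queue []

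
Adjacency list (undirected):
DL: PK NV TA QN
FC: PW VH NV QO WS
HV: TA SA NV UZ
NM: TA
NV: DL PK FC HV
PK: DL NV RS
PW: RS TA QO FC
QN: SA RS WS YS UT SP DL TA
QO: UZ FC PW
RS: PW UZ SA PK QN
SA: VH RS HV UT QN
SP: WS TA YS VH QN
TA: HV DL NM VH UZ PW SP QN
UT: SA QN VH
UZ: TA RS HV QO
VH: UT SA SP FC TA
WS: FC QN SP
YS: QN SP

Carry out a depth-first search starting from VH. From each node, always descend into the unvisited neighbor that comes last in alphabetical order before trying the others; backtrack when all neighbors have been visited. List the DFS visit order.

Visit VH
VH → UT
UT → SA
SA → RS
RS → UZ
UZ → TA
TA → SP
SP → YS
YS → QN
QN → WS
WS → FC
FC → QO
QO → PW
FC → NV
NV → PK
PK → DL
NV → HV
TA → NM

VH, UT, SA, RS, UZ, TA, SP, YS, QN, WS, FC, QO, PW, NV, PK, DL, HV, NM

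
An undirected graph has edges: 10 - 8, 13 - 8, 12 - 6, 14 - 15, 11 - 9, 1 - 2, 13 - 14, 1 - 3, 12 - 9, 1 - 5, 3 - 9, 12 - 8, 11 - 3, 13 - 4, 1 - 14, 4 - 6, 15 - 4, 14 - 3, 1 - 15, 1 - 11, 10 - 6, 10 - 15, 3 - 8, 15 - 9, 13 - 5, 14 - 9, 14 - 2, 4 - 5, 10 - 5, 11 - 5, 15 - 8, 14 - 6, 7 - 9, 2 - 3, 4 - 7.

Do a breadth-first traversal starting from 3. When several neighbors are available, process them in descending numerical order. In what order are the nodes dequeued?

Visit 3; enqueue 14, 11, 9, 8, 2, 1 → queue [14, 11, 9, 8, 2, 1]
Visit 14; enqueue 15, 13, 6 → queue [11, 9, 8, 2, 1, 15, 13, 6]
Visit 11; enqueue 5 → queue [9, 8, 2, 1, 15, 13, 6, 5]
Visit 9; enqueue 12, 7 → queue [8, 2, 1, 15, 13, 6, 5, 12, 7]
Visit 8; enqueue 10 → queue [2, 1, 15, 13, 6, 5, 12, 7, 10]
Visit 2 → queue [1, 15, 13, 6, 5, 12, 7, 10]
Visit 1 → queue [15, 13, 6, 5, 12, 7, 10]
Visit 15; enqueue 4 → queue [13, 6, 5, 12, 7, 10, 4]
Visit 13 → queue [6, 5, 12, 7, 10, 4]
Visit 6 → queue [5, 12, 7, 10, 4]
Visit 5 → queue [12, 7, 10, 4]
Visit 12 → queue [7, 10, 4]
Visit 7 → queue [10, 4]
Visit 10 → queue [4]
Visit 4 → queue []

3 14 11 9 8 2 1 15 13 6 5 12 7 10 4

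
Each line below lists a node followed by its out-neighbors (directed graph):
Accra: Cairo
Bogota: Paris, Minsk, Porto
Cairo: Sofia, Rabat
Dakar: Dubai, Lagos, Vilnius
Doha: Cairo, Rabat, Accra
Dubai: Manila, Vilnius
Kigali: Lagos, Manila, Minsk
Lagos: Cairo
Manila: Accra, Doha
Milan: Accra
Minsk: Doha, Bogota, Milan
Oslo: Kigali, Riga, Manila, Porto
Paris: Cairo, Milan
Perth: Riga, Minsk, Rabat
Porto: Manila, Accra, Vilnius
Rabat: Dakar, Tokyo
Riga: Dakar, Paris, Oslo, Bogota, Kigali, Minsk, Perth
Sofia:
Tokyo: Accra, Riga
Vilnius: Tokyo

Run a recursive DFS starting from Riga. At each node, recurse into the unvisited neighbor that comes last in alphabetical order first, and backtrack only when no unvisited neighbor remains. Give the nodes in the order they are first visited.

Visit Riga
Riga → Perth
Perth → Rabat
Rabat → Tokyo
Tokyo → Accra
Accra → Cairo
Cairo → Sofia
Rabat → Dakar
Dakar → Vilnius
Dakar → Lagos
Dakar → Dubai
Dubai → Manila
Manila → Doha
Perth → Minsk
Minsk → Milan
Minsk → Bogota
Bogota → Porto
Bogota → Paris
Riga → Oslo
Oslo → Kigali

Riga -> Perth -> Rabat -> Tokyo -> Accra -> Cairo -> Sofia -> Dakar -> Vilnius -> Lagos -> Dubai -> Manila -> Doha -> Minsk -> Milan -> Bogota -> Porto -> Paris -> Oslo -> Kigali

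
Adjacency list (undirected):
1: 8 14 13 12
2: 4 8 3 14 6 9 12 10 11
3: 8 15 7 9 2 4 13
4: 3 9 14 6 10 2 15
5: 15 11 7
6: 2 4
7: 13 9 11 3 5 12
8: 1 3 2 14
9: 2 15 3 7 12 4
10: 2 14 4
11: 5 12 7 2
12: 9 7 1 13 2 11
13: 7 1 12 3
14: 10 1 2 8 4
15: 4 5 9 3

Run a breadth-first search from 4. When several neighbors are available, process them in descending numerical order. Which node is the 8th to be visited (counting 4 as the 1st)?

Visit 4; enqueue 15, 14, 10, 9, 6, 3, 2 → queue [15, 14, 10, 9, 6, 3, 2]
Visit 15; enqueue 5 → queue [14, 10, 9, 6, 3, 2, 5]
Visit 14; enqueue 8, 1 → queue [10, 9, 6, 3, 2, 5, 8, 1]
Visit 10 → queue [9, 6, 3, 2, 5, 8, 1]
Visit 9; enqueue 12, 7 → queue [6, 3, 2, 5, 8, 1, 12, 7]
Visit 6 → queue [3, 2, 5, 8, 1, 12, 7]
Visit 3; enqueue 13 → queue [2, 5, 8, 1, 12, 7, 13]
Visit 2; enqueue 11 → queue [5, 8, 1, 12, 7, 13, 11]
Visit 5 → queue [8, 1, 12, 7, 13, 11]
Visit 8 → queue [1, 12, 7, 13, 11]
Visit 1 → queue [12, 7, 13, 11]
Visit 12 → queue [7, 13, 11]
Visit 7 → queue [13, 11]
Visit 13 → queue [11]
Visit 11 → queue []

Visit order: 4, 15, 14, 10, 9, 6, 3, 2, 5, 8, 1, 12, 7, 13, 11

2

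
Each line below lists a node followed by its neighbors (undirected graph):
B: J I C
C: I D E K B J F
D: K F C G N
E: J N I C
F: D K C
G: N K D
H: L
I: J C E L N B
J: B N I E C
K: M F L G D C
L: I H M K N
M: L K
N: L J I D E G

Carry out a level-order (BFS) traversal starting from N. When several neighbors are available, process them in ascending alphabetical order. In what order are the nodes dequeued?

N, D, E, G, I, J, L, C, F, K, B, H, M

Visit N; enqueue D, E, G, I, J, L → queue [D, E, G, I, J, L]
Visit D; enqueue C, F, K → queue [E, G, I, J, L, C, F, K]
Visit E → queue [G, I, J, L, C, F, K]
Visit G → queue [I, J, L, C, F, K]
Visit I; enqueue B → queue [J, L, C, F, K, B]
Visit J → queue [L, C, F, K, B]
Visit L; enqueue H, M → queue [C, F, K, B, H, M]
Visit C → queue [F, K, B, H, M]
Visit F → queue [K, B, H, M]
Visit K → queue [B, H, M]
Visit B → queue [H, M]
Visit H → queue [M]
Visit M → queue []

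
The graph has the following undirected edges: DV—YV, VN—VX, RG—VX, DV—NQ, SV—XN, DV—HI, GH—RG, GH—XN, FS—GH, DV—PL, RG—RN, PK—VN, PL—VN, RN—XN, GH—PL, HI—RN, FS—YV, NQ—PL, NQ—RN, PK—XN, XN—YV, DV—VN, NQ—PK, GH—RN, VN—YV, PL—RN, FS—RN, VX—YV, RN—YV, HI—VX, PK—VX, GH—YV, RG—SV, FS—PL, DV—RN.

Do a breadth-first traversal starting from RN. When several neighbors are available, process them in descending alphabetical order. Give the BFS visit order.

RN, YV, XN, RG, PL, NQ, HI, GH, FS, DV, VX, VN, SV, PK

Visit RN; enqueue YV, XN, RG, PL, NQ, HI, GH, FS, DV → queue [YV, XN, RG, PL, NQ, HI, GH, FS, DV]
Visit YV; enqueue VX, VN → queue [XN, RG, PL, NQ, HI, GH, FS, DV, VX, VN]
Visit XN; enqueue SV, PK → queue [RG, PL, NQ, HI, GH, FS, DV, VX, VN, SV, PK]
Visit RG → queue [PL, NQ, HI, GH, FS, DV, VX, VN, SV, PK]
Visit PL → queue [NQ, HI, GH, FS, DV, VX, VN, SV, PK]
Visit NQ → queue [HI, GH, FS, DV, VX, VN, SV, PK]
Visit HI → queue [GH, FS, DV, VX, VN, SV, PK]
Visit GH → queue [FS, DV, VX, VN, SV, PK]
Visit FS → queue [DV, VX, VN, SV, PK]
Visit DV → queue [VX, VN, SV, PK]
Visit VX → queue [VN, SV, PK]
Visit VN → queue [SV, PK]
Visit SV → queue [PK]
Visit PK → queue []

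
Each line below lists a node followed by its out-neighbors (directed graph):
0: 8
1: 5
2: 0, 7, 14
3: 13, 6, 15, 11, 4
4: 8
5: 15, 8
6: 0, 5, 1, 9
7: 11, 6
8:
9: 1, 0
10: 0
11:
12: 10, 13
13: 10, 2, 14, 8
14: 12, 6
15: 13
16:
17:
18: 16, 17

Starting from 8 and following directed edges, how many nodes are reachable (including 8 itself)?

BFS from 8 visits: 8
Reachable nodes: 1 of 19 total.

1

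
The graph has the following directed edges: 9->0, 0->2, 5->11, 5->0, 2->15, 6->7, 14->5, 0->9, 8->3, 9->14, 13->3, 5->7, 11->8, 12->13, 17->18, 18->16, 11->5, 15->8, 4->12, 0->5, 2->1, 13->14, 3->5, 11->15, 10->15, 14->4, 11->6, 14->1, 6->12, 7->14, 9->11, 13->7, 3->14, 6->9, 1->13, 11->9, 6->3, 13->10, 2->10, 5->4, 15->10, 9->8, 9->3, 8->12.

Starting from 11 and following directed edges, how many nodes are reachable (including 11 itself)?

BFS from 11 visits: 11, 15, 9, 8, 6, 5, 10, 14, 3, 0, 12, 7, 4, 1, 2, 13
Reachable nodes: 16 of 19 total.

16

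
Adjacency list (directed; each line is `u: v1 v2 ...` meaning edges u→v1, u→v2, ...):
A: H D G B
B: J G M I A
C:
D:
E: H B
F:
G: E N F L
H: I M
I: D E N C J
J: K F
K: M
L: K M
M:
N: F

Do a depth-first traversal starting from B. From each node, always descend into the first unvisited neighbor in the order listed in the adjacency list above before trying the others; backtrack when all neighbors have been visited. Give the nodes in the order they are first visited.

B → J → K → M → F → G → E → H → I → D → N → C → L → A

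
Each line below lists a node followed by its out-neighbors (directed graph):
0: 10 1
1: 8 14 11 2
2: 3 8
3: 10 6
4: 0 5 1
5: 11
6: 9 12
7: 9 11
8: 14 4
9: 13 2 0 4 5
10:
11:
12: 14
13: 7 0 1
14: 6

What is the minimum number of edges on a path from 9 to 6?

3

Level 0: 9
Level 1: 0, 2, 4, 5, 13
Level 2: 1, 3, 7, 8, 10, 11
Level 3: 6, 14
Level 4: 12
6 first appears at level 3.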